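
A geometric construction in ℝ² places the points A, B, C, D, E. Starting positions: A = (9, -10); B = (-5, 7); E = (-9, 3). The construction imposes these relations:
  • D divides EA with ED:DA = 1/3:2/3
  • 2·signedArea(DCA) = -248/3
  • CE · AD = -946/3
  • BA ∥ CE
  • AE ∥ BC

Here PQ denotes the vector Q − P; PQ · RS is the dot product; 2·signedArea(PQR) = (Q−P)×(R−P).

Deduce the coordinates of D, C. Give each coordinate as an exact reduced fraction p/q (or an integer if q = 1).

1. D_x = -3  [D divides EA with ED:DA = 1/3:2/3]
2. D_y = -4/3  [D divides EA with ED:DA = 1/3:2/3]
   → D = (-3, -4/3)
3. C_x = -23  [BA ∥ CE ∩ AE ∥ BC]
4. C_y = 20  [BA ∥ CE ∩ AE ∥ BC]
   → C = (-23, 20)

C = (-23, 20)
D = (-3, -4/3)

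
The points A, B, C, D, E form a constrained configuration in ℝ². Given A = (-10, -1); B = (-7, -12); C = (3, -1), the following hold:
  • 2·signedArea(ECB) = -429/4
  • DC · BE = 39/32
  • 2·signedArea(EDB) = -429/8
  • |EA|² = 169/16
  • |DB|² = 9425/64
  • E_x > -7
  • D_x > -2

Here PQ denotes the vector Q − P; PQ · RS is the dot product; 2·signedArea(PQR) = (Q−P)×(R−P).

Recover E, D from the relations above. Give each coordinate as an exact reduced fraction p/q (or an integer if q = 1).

D = (-15/8, -1)
E = (-27/4, -1)

1. E_x = -27/4  [line 11·x + -10·y + 257/4 = 0 ∩ |EA|² = 169/16]
2. E_y = -1  [line 11·x + -10·y + 257/4 = 0 ∩ |EA|² = 169/16]
   → E = (-27/4, -1)
3. D_x = -15/8  [2·signedArea(EDB) = -429/8 ∩ DC · BE = 39/32]
4. D_y = -1  [2·signedArea(EDB) = -429/8 ∩ DC · BE = 39/32]
   → D = (-15/8, -1)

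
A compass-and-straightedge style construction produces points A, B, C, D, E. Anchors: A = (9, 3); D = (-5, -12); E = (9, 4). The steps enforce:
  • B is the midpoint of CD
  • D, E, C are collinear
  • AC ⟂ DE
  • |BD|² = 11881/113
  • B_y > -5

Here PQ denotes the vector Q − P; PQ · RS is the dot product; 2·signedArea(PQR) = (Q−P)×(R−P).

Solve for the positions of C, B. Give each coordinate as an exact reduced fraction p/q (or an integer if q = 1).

1. C_x = 961/113  [D, E, C are collinear ∩ AC ⟂ DE]
2. C_y = 388/113  [D, E, C are collinear ∩ AC ⟂ DE]
   → C = (961/113, 388/113)
3. B_x = 198/113  [B is the midpoint of CD]
4. B_y = -484/113  [B is the midpoint of CD]
   → B = (198/113, -484/113)

B = (198/113, -484/113)
C = (961/113, 388/113)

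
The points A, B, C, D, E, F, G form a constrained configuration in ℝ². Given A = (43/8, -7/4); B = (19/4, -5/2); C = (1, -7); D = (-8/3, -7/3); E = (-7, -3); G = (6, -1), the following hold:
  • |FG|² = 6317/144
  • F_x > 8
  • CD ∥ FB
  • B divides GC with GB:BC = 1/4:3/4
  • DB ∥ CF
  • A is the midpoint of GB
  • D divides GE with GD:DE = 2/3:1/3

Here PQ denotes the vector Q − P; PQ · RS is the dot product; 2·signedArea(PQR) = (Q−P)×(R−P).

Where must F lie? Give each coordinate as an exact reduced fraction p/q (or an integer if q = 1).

1. F_x = 101/12  [CD ∥ FB ∩ DB ∥ CF]
2. F_y = -43/6  [CD ∥ FB ∩ DB ∥ CF]
   → F = (101/12, -43/6)

F = (101/12, -43/6)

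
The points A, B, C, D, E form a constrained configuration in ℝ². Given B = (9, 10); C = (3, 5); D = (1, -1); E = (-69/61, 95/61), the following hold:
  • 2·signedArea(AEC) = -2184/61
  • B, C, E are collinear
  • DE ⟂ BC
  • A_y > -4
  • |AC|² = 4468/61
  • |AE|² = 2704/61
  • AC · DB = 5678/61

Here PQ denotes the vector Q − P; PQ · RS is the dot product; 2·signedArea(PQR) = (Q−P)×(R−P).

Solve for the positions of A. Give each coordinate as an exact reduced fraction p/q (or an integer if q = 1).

A = (191/61, -217/61)

1. A_x = 191/61  [AC · DB = 5678/61 ∩ 2·signedArea(AEC) = -2184/61]
2. A_y = -217/61  [AC · DB = 5678/61 ∩ 2·signedArea(AEC) = -2184/61]
   → A = (191/61, -217/61)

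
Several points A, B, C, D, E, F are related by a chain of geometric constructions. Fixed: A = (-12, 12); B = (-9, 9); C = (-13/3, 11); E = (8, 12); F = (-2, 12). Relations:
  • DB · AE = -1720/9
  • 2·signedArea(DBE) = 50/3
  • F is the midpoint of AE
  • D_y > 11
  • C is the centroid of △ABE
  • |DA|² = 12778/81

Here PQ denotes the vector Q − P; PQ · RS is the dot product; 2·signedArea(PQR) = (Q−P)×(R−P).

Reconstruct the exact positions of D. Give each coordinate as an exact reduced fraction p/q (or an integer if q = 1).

D = (5/9, 35/3)

1. D_x = 5/9  [DB · AE = -1720/9 ∩ 2·signedArea(DBE) = 50/3]
2. D_y = 35/3  [DB · AE = -1720/9 ∩ 2·signedArea(DBE) = 50/3]
   → D = (5/9, 35/3)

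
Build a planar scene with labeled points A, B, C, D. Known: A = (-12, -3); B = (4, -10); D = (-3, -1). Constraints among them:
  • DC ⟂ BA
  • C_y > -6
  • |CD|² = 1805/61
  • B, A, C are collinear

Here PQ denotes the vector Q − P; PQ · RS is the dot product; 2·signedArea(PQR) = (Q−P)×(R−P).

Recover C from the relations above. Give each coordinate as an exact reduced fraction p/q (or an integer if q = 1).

1. C_x = -316/61  [B, A, C are collinear ∩ DC ⟂ BA]
2. C_y = -365/61  [B, A, C are collinear ∩ DC ⟂ BA]
   → C = (-316/61, -365/61)

C = (-316/61, -365/61)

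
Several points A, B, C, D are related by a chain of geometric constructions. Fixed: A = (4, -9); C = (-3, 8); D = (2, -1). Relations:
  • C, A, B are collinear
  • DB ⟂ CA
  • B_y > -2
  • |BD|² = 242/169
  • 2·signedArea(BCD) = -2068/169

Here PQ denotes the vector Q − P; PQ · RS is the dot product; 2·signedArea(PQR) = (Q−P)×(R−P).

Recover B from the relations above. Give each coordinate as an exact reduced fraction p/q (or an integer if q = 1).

B = (151/169, -246/169)

1. B_x = 151/169  [C, A, B are collinear ∩ DB ⟂ CA]
2. B_y = -246/169  [C, A, B are collinear ∩ DB ⟂ CA]
   → B = (151/169, -246/169)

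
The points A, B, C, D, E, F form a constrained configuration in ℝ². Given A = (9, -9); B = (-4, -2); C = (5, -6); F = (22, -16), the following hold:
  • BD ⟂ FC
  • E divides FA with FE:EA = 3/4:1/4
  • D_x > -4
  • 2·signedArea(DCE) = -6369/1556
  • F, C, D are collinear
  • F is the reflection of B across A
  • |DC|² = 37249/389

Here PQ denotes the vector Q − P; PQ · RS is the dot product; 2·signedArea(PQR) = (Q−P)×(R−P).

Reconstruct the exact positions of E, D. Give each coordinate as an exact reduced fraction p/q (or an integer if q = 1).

D = (-1336/389, -404/389)
E = (49/4, -43/4)

1. E_x = 49/4  [E divides FA with FE:EA = 3/4:1/4]
2. E_y = -43/4  [E divides FA with FE:EA = 3/4:1/4]
   → E = (49/4, -43/4)
3. D_x = -1336/389  [F, C, D are collinear ∩ BD ⟂ FC]
4. D_y = -404/389  [F, C, D are collinear ∩ BD ⟂ FC]
   → D = (-1336/389, -404/389)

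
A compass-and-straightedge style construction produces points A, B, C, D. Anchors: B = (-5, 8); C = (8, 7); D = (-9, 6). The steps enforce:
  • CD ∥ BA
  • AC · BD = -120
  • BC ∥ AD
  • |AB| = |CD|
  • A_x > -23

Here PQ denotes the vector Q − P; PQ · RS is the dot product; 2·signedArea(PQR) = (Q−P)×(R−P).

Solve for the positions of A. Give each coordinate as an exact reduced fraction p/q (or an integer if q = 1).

A = (-22, 7)

1. A_x = -22  [BC ∥ AD ∩ CD ∥ BA]
2. A_y = 7  [BC ∥ AD ∩ CD ∥ BA]
   → A = (-22, 7)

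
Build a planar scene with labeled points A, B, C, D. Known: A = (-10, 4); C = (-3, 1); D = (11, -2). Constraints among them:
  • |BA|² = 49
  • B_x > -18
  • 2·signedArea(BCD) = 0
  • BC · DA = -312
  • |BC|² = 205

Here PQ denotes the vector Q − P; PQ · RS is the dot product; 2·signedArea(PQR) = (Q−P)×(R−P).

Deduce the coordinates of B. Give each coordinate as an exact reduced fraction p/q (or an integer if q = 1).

1. B_x = -17  [2·signedArea(BCD) = 0 ∩ BC · DA = -312]
2. B_y = 4  [2·signedArea(BCD) = 0 ∩ BC · DA = -312]
   → B = (-17, 4)

B = (-17, 4)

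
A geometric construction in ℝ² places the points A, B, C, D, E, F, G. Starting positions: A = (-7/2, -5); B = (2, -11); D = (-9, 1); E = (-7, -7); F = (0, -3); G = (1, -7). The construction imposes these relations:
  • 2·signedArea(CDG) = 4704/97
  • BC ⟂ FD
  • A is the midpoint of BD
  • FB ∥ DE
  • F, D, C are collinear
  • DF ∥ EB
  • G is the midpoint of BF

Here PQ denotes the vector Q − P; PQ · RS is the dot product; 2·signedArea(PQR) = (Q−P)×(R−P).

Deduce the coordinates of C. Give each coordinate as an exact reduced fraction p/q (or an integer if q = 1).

1. C_x = 450/97  [F, D, C are collinear ∩ BC ⟂ FD]
2. C_y = -491/97  [F, D, C are collinear ∩ BC ⟂ FD]
   → C = (450/97, -491/97)

C = (450/97, -491/97)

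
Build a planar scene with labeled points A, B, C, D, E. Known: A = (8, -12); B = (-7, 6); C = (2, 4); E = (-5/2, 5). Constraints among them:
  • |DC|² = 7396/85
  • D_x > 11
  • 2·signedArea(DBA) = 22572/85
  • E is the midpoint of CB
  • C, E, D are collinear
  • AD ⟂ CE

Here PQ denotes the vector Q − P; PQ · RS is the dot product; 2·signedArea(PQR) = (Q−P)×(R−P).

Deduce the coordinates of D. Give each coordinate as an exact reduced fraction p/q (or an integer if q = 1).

D = (944/85, 168/85)

1. D_x = 944/85  [C, E, D are collinear ∩ AD ⟂ CE]
2. D_y = 168/85  [C, E, D are collinear ∩ AD ⟂ CE]
   → D = (944/85, 168/85)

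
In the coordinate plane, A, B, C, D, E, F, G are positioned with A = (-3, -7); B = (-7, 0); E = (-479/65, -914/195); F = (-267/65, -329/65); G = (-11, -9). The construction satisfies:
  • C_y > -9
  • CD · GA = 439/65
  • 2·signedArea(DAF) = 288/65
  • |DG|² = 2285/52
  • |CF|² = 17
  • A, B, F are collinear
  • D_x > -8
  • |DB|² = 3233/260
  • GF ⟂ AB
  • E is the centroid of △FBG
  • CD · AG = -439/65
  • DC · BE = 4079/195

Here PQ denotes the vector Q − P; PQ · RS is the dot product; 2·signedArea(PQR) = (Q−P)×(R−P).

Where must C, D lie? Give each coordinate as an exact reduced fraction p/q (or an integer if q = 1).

C = (-7, -8)
D = (-473/65, -457/130)

1. D_x = -473/65  [line -126/65·x + -72/65·y + -18 = 0 ∩ |DB|² = 3233/260]
2. D_y = -457/130  [line -126/65·x + -72/65·y + -18 = 0 ∩ |DB|² = 3233/260]
   → D = (-473/65, -457/130)
3. C_x = -7  [CD · GA = 439/65 ∩ DC · BE = 4079/195]
4. C_y = -8  [CD · GA = 439/65 ∩ DC · BE = 4079/195]
   → C = (-7, -8)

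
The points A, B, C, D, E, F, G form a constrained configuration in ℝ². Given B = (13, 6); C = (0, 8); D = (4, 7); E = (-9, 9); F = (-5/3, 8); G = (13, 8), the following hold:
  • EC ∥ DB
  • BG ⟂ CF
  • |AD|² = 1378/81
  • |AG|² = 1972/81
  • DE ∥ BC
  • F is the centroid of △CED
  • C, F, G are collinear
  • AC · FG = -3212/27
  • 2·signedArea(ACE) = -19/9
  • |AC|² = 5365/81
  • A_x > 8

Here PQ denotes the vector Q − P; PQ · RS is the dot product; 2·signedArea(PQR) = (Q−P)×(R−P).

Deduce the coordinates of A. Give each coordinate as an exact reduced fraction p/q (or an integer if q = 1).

A = (73/9, 22/3)

1. A_x = 73/9  [2·signedArea(ACE) = -19/9 ∩ AC · FG = -3212/27]
2. A_y = 22/3  [2·signedArea(ACE) = -19/9 ∩ AC · FG = -3212/27]
   → A = (73/9, 22/3)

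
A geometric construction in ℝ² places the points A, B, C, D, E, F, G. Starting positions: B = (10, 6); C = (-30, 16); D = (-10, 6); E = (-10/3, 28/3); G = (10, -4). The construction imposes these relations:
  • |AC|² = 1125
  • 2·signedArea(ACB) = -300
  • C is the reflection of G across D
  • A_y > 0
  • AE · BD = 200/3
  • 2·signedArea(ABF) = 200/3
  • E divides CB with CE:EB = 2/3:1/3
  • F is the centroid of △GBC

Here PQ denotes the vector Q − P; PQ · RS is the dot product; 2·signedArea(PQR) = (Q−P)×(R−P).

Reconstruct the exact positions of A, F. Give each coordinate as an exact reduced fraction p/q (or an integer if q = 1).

1. A_x = 0  [2·signedArea(ACB) = -300 ∩ AE · BD = 200/3]
2. A_y = 1  [2·signedArea(ACB) = -300 ∩ AE · BD = 200/3]
   → A = (0, 1)
3. F_x = -10/3  [F is the centroid of △GBC]
4. F_y = 6  [F is the centroid of △GBC]
   → F = (-10/3, 6)

A = (0, 1)
F = (-10/3, 6)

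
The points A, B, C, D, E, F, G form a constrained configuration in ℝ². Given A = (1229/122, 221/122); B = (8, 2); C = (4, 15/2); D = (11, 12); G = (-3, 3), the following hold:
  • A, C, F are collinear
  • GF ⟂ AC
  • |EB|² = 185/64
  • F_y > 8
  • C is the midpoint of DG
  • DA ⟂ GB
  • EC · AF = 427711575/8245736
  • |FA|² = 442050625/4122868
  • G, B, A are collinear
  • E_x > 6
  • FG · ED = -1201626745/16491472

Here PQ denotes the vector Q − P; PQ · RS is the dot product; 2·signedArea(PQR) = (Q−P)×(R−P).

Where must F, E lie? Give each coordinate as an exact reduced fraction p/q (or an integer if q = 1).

E = (7, 27/8)
F = (2593444/1030717, 18325587/2061434)

1. F_x = 2593444/1030717  [A, C, F are collinear ∩ GF ⟂ AC]
2. F_y = 18325587/2061434  [A, C, F are collinear ∩ GF ⟂ AC]
   → F = (2593444/1030717, 18325587/2061434)
3. E_x = 7  [EC · AF = 427711575/8245736 ∩ FG · ED = -1201626745/16491472]
4. E_y = 27/8  [EC · AF = 427711575/8245736 ∩ FG · ED = -1201626745/16491472]
   → E = (7, 27/8)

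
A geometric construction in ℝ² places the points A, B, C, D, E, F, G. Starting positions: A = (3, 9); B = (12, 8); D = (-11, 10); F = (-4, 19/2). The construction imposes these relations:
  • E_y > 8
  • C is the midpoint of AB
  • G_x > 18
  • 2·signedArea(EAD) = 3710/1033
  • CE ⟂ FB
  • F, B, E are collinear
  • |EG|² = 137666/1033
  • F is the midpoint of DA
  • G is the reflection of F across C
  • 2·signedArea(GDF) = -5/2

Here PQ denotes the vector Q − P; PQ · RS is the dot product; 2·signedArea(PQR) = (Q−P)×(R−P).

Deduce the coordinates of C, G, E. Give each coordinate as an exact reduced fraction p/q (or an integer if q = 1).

C = (15/2, 17/2)
E = (7740/1033, 17401/2066)
G = (19, 15/2)

1. C_x = 15/2  [C is the midpoint of AB]
2. C_y = 17/2  [C is the midpoint of AB]
   → C = (15/2, 17/2)
3. G_x = 19  [G is the reflection of F across C]
4. G_y = 15/2  [G is the reflection of F across C]
   → G = (19, 15/2)
5. E_x = 7740/1033  [F, B, E are collinear ∩ CE ⟂ FB]
6. E_y = 17401/2066  [F, B, E are collinear ∩ CE ⟂ FB]
   → E = (7740/1033, 17401/2066)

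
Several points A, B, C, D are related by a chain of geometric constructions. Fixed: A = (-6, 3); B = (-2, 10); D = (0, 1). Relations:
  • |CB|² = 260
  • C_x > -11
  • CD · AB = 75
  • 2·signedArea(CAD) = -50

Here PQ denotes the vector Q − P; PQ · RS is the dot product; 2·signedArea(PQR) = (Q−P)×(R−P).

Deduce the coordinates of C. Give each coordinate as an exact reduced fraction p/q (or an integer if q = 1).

1. C_x = -10  [CD · AB = 75 ∩ 2·signedArea(CAD) = -50]
2. C_y = -4  [CD · AB = 75 ∩ 2·signedArea(CAD) = -50]
   → C = (-10, -4)

C = (-10, -4)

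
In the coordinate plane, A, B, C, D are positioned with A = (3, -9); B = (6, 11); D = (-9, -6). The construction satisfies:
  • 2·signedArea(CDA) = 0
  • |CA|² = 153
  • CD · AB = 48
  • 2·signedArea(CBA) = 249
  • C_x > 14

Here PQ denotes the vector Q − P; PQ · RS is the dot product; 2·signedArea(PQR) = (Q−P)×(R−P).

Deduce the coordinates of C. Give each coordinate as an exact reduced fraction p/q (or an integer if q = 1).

C = (15, -12)

1. C_x = 15  [2·signedArea(CDA) = 0 ∩ 2·signedArea(CBA) = 249]
2. C_y = -12  [2·signedArea(CDA) = 0 ∩ 2·signedArea(CBA) = 249]
   → C = (15, -12)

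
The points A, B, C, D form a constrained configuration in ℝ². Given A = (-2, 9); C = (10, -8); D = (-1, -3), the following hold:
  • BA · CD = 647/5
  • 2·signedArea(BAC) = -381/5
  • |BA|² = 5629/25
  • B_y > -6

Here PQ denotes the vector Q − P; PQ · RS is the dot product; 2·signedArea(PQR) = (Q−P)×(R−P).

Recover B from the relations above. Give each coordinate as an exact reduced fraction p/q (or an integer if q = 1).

B = (17/5, -5)

1. B_x = 17/5  [BA · CD = 647/5 ∩ 2·signedArea(BAC) = -381/5]
2. B_y = -5  [BA · CD = 647/5 ∩ 2·signedArea(BAC) = -381/5]
   → B = (17/5, -5)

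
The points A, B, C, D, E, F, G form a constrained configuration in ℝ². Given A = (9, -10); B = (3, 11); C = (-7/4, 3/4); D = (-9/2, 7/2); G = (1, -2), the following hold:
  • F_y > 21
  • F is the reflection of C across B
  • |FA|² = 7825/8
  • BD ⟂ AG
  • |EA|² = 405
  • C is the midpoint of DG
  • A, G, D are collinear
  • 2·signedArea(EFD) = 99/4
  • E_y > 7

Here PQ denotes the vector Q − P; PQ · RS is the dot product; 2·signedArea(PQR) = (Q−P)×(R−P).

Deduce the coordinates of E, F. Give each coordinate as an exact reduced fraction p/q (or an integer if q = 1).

1. F_x = 31/4  [F is the reflection of C across B]
2. F_y = 85/4  [F is the reflection of C across B]
   → F = (31/4, 85/4)
3. E_x = 0  [line 71/4·x + -49/4·y + 98 = 0 ∩ |EA|² = 405]
4. E_y = 8  [line 71/4·x + -49/4·y + 98 = 0 ∩ |EA|² = 405]
   → E = (0, 8)

E = (0, 8)
F = (31/4, 85/4)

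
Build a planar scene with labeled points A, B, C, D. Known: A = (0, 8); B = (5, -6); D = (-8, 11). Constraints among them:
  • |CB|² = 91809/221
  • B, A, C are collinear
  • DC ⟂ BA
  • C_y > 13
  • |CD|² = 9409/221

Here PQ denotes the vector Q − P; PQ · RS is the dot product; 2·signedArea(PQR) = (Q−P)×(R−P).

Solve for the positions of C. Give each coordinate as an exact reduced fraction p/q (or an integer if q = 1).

1. C_x = -410/221  [B, A, C are collinear ∩ DC ⟂ BA]
2. C_y = 2916/221  [B, A, C are collinear ∩ DC ⟂ BA]
   → C = (-410/221, 2916/221)

C = (-410/221, 2916/221)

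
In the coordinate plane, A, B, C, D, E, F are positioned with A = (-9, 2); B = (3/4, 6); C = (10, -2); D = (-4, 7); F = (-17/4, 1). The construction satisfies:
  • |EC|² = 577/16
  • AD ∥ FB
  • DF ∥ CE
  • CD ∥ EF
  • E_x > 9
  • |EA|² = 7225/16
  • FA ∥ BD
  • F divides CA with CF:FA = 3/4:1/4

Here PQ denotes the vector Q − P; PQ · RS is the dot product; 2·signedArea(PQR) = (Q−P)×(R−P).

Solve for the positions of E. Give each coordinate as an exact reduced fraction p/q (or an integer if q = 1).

E = (39/4, -8)

1. E_x = 39/4  [CD ∥ EF ∩ DF ∥ CE]
2. E_y = -8  [CD ∥ EF ∩ DF ∥ CE]
   → E = (39/4, -8)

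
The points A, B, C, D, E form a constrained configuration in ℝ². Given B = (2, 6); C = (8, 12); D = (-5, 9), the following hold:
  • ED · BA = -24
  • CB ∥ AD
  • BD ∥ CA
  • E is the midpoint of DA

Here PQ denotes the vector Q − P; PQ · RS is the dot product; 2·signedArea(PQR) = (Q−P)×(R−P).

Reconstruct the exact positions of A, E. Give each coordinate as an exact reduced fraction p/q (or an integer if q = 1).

A = (1, 15)
E = (-2, 12)

1. A_x = 1  [CB ∥ AD ∩ BD ∥ CA]
2. A_y = 15  [CB ∥ AD ∩ BD ∥ CA]
   → A = (1, 15)
3. E_x = -2  [E is the midpoint of DA]
4. E_y = 12  [E is the midpoint of DA]
   → E = (-2, 12)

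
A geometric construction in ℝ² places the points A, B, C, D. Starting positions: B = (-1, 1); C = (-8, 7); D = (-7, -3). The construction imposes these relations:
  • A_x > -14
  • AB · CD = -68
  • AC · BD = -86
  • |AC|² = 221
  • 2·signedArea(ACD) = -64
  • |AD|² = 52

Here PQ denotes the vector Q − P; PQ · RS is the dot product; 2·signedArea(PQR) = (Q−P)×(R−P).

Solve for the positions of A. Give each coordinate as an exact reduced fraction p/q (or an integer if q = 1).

A = (-13, -7)

1. A_x = -13  [AB · CD = -68 ∩ 2·signedArea(ACD) = -64]
2. A_y = -7  [AB · CD = -68 ∩ 2·signedArea(ACD) = -64]
   → A = (-13, -7)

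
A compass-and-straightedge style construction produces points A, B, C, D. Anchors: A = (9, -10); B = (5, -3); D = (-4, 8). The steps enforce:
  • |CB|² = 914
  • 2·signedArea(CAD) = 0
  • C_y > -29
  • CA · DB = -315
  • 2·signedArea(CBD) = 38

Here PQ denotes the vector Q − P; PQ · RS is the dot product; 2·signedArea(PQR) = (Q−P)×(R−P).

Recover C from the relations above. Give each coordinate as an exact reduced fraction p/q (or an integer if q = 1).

1. C_x = 22  [2·signedArea(CAD) = 0 ∩ CA · DB = -315]
2. C_y = -28  [2·signedArea(CAD) = 0 ∩ CA · DB = -315]
   → C = (22, -28)

C = (22, -28)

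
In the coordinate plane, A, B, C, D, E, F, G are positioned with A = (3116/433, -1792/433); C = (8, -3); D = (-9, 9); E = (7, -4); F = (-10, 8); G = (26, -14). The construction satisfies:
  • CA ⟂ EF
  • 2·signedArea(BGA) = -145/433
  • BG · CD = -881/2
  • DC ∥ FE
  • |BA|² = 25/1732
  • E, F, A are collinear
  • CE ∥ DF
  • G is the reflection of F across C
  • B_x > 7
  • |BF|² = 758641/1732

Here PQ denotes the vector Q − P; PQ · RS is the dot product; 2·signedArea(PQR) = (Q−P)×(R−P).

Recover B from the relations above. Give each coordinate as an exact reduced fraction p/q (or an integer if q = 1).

B = (6147/866, -1762/433)

1. B_x = 6147/866  [BG · CD = -881/2 ∩ 2·signedArea(BGA) = -145/433]
2. B_y = -1762/433  [BG · CD = -881/2 ∩ 2·signedArea(BGA) = -145/433]
   → B = (6147/866, -1762/433)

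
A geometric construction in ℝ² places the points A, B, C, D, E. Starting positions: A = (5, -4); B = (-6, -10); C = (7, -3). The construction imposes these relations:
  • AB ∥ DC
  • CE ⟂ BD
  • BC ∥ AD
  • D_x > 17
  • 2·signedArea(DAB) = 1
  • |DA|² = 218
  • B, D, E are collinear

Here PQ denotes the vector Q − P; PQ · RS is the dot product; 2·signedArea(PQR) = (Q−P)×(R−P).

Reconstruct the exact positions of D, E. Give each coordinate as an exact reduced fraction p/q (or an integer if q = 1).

D = (18, 3)
E = (5202/745, -2211/745)

1. D_x = 18  [AB ∥ DC ∩ BC ∥ AD]
2. D_y = 3  [AB ∥ DC ∩ BC ∥ AD]
   → D = (18, 3)
3. E_x = 5202/745  [B, D, E are collinear ∩ CE ⟂ BD]
4. E_y = -2211/745  [B, D, E are collinear ∩ CE ⟂ BD]
   → E = (5202/745, -2211/745)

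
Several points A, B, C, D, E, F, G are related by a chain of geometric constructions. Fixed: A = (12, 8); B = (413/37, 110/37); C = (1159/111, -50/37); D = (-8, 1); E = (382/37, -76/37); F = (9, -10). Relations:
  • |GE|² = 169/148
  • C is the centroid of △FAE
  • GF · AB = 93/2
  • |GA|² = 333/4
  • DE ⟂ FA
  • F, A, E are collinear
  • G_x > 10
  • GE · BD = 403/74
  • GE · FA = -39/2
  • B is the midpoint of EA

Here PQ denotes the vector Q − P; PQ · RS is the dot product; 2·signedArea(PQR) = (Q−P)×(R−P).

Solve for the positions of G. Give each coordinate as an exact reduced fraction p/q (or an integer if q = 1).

1. G_x = 21/2  [GF · AB = 93/2 ∩ GE · BD = 403/74]
2. G_y = -1  [GF · AB = 93/2 ∩ GE · BD = 403/74]
   → G = (21/2, -1)

G = (21/2, -1)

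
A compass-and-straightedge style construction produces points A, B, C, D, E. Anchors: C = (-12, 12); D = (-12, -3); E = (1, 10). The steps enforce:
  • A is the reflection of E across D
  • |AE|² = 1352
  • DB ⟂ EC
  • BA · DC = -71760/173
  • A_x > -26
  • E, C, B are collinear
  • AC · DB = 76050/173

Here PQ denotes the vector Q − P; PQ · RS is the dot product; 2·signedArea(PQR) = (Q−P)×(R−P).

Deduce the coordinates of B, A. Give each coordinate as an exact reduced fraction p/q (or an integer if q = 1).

A = (-25, -16)
B = (-1686/173, 2016/173)

1. B_x = -1686/173  [E, C, B are collinear ∩ DB ⟂ EC]
2. B_y = 2016/173  [E, C, B are collinear ∩ DB ⟂ EC]
   → B = (-1686/173, 2016/173)
3. A_x = -25  [A is the reflection of E across D]
4. A_y = -16  [A is the reflection of E across D]
   → A = (-25, -16)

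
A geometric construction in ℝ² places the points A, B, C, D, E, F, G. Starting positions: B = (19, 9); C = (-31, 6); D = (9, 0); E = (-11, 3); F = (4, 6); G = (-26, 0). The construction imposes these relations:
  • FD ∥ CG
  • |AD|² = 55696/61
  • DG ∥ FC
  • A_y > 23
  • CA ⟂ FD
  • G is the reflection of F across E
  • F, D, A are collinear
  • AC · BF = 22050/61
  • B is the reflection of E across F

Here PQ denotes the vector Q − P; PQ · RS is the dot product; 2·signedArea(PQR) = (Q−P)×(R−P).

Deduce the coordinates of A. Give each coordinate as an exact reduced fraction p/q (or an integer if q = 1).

1. A_x = -631/61  [F, D, A are collinear ∩ CA ⟂ FD]
2. A_y = 1416/61  [F, D, A are collinear ∩ CA ⟂ FD]
   → A = (-631/61, 1416/61)

A = (-631/61, 1416/61)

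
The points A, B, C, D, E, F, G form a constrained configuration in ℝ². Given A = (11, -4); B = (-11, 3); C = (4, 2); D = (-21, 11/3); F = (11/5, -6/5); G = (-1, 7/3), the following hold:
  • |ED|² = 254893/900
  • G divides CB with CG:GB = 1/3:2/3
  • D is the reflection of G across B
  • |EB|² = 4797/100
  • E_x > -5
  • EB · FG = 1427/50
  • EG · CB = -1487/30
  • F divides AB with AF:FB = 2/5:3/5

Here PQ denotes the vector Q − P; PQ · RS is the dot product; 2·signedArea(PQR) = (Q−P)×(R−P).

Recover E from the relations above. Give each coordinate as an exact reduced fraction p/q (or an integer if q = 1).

1. E_x = -22/5  [EG · CB = -1487/30 ∩ EB · FG = 1427/50]
2. E_y = 9/10  [EG · CB = -1487/30 ∩ EB · FG = 1427/50]
   → E = (-22/5, 9/10)

E = (-22/5, 9/10)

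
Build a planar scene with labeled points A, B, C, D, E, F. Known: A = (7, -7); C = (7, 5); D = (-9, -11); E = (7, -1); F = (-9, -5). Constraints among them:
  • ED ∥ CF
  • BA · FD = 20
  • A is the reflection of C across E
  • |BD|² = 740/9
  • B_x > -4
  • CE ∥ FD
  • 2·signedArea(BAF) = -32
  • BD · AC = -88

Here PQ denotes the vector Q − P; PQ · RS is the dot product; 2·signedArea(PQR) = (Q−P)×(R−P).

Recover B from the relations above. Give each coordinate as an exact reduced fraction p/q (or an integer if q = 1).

1. B_x = -11/3  [2·signedArea(BAF) = -32 ∩ BA · FD = 20]
2. B_y = -11/3  [2·signedArea(BAF) = -32 ∩ BA · FD = 20]
   → B = (-11/3, -11/3)

B = (-11/3, -11/3)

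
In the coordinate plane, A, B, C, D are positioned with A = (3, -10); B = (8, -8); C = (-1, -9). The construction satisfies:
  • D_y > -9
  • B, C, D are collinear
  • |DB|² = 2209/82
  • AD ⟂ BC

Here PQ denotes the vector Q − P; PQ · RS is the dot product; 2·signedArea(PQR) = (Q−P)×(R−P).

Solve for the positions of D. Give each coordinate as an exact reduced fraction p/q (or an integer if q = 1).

1. D_x = 233/82  [B, C, D are collinear ∩ AD ⟂ BC]
2. D_y = -703/82  [B, C, D are collinear ∩ AD ⟂ BC]
   → D = (233/82, -703/82)

D = (233/82, -703/82)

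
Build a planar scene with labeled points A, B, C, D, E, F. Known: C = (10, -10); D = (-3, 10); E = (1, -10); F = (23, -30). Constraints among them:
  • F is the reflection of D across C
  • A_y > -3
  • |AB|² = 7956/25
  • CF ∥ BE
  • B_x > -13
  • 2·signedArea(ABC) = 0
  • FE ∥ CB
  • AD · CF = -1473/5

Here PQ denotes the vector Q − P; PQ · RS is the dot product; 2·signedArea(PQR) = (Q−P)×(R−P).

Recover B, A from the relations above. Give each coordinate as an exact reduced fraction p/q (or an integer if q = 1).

A = (6/5, -2)
B = (-12, 10)

1. B_x = -12  [CF ∥ BE ∩ FE ∥ CB]
2. B_y = 10  [CF ∥ BE ∩ FE ∥ CB]
   → B = (-12, 10)
3. A_x = 6/5  [2·signedArea(ABC) = 0 ∩ AD · CF = -1473/5]
4. A_y = -2  [2·signedArea(ABC) = 0 ∩ AD · CF = -1473/5]
   → A = (6/5, -2)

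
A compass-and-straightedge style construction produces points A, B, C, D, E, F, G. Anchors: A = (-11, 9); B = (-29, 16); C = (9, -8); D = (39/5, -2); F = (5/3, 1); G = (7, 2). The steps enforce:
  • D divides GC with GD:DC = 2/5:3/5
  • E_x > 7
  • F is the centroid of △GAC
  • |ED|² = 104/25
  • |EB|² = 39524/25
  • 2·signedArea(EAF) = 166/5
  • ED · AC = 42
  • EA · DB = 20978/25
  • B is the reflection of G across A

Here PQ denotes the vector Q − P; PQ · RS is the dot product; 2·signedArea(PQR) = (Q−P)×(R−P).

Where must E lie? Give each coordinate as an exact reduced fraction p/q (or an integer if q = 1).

1. E_x = 37/5  [ED · AC = 42 ∩ 2·signedArea(EAF) = 166/5]
2. E_y = 0  [ED · AC = 42 ∩ 2·signedArea(EAF) = 166/5]
   → E = (37/5, 0)

E = (37/5, 0)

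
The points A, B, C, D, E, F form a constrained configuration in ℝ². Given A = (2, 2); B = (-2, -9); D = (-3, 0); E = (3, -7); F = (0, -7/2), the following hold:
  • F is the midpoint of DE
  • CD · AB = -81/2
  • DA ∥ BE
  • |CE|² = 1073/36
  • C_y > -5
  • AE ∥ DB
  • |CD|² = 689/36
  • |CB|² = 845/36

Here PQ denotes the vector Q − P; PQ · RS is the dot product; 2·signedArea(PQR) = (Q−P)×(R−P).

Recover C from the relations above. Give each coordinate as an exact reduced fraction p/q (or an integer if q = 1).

1. C_x = -5/3  [line 4·x + 11·y + 105/2 = 0 ∩ |CB|² = 845/36]
2. C_y = -25/6  [line 4·x + 11·y + 105/2 = 0 ∩ |CB|² = 845/36]
   → C = (-5/3, -25/6)

C = (-5/3, -25/6)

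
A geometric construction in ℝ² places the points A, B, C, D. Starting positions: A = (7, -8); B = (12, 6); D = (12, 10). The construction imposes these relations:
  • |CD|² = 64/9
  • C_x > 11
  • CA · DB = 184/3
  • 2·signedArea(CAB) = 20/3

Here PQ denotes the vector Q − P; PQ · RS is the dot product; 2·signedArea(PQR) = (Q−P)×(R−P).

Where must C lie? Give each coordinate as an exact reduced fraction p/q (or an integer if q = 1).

C = (12, 22/3)

1. C_x = 12  [CA · DB = 184/3 ∩ 2·signedArea(CAB) = 20/3]
2. C_y = 22/3  [CA · DB = 184/3 ∩ 2·signedArea(CAB) = 20/3]
   → C = (12, 22/3)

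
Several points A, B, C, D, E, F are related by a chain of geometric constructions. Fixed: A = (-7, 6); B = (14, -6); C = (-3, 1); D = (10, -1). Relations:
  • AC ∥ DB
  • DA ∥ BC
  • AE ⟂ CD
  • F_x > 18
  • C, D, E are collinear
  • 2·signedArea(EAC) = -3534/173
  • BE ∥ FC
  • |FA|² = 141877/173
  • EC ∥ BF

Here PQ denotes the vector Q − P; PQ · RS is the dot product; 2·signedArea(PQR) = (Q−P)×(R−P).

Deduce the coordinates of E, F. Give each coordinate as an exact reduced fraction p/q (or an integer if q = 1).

1. E_x = -1325/173  [C, D, E are collinear ∩ AE ⟂ CD]
2. E_y = 297/173  [C, D, E are collinear ∩ AE ⟂ CD]
   → E = (-1325/173, 297/173)
3. F_x = 3228/173  [BE ∥ FC ∩ EC ∥ BF]
4. F_y = -1162/173  [BE ∥ FC ∩ EC ∥ BF]
   → F = (3228/173, -1162/173)

E = (-1325/173, 297/173)
F = (3228/173, -1162/173)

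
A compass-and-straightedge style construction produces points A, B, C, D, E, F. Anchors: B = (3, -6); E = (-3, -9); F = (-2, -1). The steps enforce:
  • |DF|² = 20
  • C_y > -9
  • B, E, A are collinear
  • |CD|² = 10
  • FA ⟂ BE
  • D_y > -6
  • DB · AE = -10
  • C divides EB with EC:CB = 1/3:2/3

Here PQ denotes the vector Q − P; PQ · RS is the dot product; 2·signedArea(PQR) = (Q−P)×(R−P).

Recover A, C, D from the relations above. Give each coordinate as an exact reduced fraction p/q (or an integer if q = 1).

A = (1, -7)
C = (-1, -8)
D = (0, -5)

1. A_x = 1  [B, E, A are collinear ∩ FA ⟂ BE]
2. A_y = -7  [B, E, A are collinear ∩ FA ⟂ BE]
   → A = (1, -7)
3. C_x = -1  [C divides EB with EC:CB = 1/3:2/3]
4. C_y = -8  [C divides EB with EC:CB = 1/3:2/3]
   → C = (-1, -8)
5. D_x = 0  [line 4·x + 2·y + 10 = 0 ∩ |CD|² = 10]
6. D_y = -5  [line 4·x + 2·y + 10 = 0 ∩ |CD|² = 10]
   → D = (0, -5)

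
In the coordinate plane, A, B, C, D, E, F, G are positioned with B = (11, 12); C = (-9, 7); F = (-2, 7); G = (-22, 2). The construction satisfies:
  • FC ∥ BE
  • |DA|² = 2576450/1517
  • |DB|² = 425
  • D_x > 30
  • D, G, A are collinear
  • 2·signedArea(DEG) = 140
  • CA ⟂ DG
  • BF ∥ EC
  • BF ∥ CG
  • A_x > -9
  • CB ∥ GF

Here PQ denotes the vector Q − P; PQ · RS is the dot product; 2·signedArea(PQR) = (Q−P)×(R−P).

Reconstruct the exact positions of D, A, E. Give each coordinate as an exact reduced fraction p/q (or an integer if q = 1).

1. E_x = 4  [BF ∥ EC ∩ FC ∥ BE]
2. E_y = 12  [BF ∥ EC ∩ FC ∥ BE]
   → E = (4, 12)
3. D_x = 31  [line 10·x + -26·y + 132 = 0 ∩ |DB|² = 425]
4. D_y = 17  [line 10·x + -26·y + 132 = 0 ∩ |DB|² = 425]
   → D = (31, 17)
5. A_x = -13128/1517  [D, G, A are collinear ∩ CA ⟂ DG]
6. A_y = 8764/1517  [D, G, A are collinear ∩ CA ⟂ DG]
   → A = (-13128/1517, 8764/1517)

A = (-13128/1517, 8764/1517)
D = (31, 17)
E = (4, 12)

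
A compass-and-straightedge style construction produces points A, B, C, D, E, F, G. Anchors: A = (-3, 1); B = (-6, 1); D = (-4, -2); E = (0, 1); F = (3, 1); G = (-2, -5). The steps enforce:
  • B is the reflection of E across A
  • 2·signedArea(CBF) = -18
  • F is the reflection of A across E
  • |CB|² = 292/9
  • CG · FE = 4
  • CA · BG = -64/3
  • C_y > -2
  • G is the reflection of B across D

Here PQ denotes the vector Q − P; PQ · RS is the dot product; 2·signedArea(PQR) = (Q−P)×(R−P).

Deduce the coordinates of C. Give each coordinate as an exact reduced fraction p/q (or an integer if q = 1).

C = (-2/3, -1)

1. C_x = -2/3  [CA · BG = -64/3 ∩ 2·signedArea(CBF) = -18]
2. C_y = -1  [CA · BG = -64/3 ∩ 2·signedArea(CBF) = -18]
   → C = (-2/3, -1)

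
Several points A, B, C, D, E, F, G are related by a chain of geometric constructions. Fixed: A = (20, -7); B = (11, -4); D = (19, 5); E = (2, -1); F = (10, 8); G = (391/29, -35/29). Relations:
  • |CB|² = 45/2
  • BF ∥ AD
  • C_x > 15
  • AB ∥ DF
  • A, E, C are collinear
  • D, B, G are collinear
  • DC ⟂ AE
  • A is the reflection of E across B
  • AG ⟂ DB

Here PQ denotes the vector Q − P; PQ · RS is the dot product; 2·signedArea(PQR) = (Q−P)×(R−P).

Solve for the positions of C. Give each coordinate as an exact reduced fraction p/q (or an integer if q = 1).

1. C_x = 31/2  [A, E, C are collinear ∩ DC ⟂ AE]
2. C_y = -11/2  [A, E, C are collinear ∩ DC ⟂ AE]
   → C = (31/2, -11/2)

C = (31/2, -11/2)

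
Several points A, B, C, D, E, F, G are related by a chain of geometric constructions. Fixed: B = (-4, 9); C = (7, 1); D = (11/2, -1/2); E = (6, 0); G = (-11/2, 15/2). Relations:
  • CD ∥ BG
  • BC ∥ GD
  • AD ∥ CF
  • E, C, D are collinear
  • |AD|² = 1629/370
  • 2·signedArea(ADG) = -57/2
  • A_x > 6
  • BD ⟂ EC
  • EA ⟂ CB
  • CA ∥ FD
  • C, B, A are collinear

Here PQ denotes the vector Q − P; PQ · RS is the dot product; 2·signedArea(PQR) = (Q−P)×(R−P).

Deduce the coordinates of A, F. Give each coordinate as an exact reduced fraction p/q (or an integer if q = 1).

A = (1262/185, 209/185)
F = (2101/370, -233/370)

1. A_x = 1262/185  [C, B, A are collinear ∩ EA ⟂ CB]
2. A_y = 209/185  [C, B, A are collinear ∩ EA ⟂ CB]
   → A = (1262/185, 209/185)
3. F_x = 2101/370  [CA ∥ FD ∩ AD ∥ CF]
4. F_y = -233/370  [CA ∥ FD ∩ AD ∥ CF]
   → F = (2101/370, -233/370)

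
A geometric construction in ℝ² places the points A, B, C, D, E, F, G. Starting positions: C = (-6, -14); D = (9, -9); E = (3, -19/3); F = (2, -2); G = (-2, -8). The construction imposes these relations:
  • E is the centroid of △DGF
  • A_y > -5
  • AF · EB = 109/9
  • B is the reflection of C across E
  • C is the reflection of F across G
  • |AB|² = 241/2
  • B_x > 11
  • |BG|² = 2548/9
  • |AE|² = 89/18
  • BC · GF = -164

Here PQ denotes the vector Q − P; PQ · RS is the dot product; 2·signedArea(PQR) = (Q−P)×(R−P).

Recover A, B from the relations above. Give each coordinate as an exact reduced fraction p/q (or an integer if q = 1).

1. B_x = 12  [B is the reflection of C across E]
2. B_y = 4/3  [B is the reflection of C across E]
   → B = (12, 4/3)
3. A_x = 5/2  [line -9·x + -23/3·y + -85/9 = 0 ∩ |AE|² = 89/18]
4. A_y = -25/6  [line -9·x + -23/3·y + -85/9 = 0 ∩ |AE|² = 89/18]
   → A = (5/2, -25/6)

A = (5/2, -25/6)
B = (12, 4/3)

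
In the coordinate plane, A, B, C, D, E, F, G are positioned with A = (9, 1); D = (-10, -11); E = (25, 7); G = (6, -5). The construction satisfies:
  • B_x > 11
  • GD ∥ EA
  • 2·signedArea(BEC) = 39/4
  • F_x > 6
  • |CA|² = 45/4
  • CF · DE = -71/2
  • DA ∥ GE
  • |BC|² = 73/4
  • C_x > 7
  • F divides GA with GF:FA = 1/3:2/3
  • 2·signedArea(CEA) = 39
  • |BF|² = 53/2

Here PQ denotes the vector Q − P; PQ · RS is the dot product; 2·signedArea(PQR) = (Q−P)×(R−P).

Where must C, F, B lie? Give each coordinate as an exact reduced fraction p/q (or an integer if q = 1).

1. F_x = 7  [F divides GA with GF:FA = 1/3:2/3]
2. F_y = -3  [F divides GA with GF:FA = 1/3:2/3]
   → F = (7, -3)
3. C_x = 15/2  [2·signedArea(CEA) = 39 ∩ CF · DE = -71/2]
4. C_y = -2  [2·signedArea(CEA) = 39 ∩ CF · DE = -71/2]
   → C = (15/2, -2)
5. B_x = 23/2  [line 9·x + -35/2·y + -449/4 = 0 ∩ |BF|² = 53/2]
6. B_y = -1/2  [line 9·x + -35/2·y + -449/4 = 0 ∩ |BF|² = 53/2]
   → B = (23/2, -1/2)

B = (23/2, -1/2)
C = (15/2, -2)
F = (7, -3)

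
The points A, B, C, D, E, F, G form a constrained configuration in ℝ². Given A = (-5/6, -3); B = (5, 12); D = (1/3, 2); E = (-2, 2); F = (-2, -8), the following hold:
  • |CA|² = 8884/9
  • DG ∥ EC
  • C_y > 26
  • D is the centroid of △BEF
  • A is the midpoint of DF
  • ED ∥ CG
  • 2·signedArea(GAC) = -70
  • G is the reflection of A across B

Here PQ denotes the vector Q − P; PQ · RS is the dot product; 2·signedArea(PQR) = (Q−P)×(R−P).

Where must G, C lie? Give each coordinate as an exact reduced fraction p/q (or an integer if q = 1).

C = (17/2, 27)
G = (65/6, 27)

1. G_x = 65/6  [G is the reflection of A across B]
2. G_y = 27  [G is the reflection of A across B]
   → G = (65/6, 27)
3. C_x = 17/2  [ED ∥ CG ∩ DG ∥ EC]
4. C_y = 27  [ED ∥ CG ∩ DG ∥ EC]
   → C = (17/2, 27)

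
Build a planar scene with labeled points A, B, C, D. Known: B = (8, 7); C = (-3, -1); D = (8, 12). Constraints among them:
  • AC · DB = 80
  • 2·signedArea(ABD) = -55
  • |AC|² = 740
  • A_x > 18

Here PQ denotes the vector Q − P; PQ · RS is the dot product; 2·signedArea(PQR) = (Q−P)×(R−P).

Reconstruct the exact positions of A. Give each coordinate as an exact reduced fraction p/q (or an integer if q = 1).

1. A_x = 19  [2·signedArea(ABD) = -55 ∩ AC · DB = 80]
2. A_y = 15  [2·signedArea(ABD) = -55 ∩ AC · DB = 80]
   → A = (19, 15)

A = (19, 15)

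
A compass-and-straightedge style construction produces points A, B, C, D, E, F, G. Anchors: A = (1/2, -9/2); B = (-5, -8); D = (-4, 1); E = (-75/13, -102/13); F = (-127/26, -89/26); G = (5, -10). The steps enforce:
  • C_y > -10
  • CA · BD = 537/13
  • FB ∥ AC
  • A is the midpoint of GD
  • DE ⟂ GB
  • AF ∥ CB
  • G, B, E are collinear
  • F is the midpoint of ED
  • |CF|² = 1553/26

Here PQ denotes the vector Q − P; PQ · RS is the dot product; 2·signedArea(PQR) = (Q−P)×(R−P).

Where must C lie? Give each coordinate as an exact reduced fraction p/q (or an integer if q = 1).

C = (5/13, -118/13)

1. C_x = 5/13  [AF ∥ CB ∩ FB ∥ AC]
2. C_y = -118/13  [AF ∥ CB ∩ FB ∥ AC]
   → C = (5/13, -118/13)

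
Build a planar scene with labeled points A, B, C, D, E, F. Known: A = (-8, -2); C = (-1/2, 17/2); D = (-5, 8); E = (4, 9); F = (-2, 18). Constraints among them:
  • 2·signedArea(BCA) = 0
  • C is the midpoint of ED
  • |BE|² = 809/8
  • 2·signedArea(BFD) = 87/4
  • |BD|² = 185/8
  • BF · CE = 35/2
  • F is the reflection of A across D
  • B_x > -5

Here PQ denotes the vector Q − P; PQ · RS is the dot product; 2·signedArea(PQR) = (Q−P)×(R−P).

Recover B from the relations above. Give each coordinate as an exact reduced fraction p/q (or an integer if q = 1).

1. B_x = -17/4  [2·signedArea(BCA) = 0 ∩ BF · CE = 35/2]
2. B_y = 13/4  [2·signedArea(BCA) = 0 ∩ BF · CE = 35/2]
   → B = (-17/4, 13/4)

B = (-17/4, 13/4)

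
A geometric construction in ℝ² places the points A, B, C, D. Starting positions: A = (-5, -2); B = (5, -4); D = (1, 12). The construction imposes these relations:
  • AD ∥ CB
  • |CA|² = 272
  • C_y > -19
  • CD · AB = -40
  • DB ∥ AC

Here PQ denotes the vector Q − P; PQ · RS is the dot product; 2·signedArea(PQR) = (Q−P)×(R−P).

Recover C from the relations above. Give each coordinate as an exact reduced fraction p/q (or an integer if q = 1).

C = (-1, -18)

1. C_x = -1  [AD ∥ CB ∩ DB ∥ AC]
2. C_y = -18  [AD ∥ CB ∩ DB ∥ AC]
   → C = (-1, -18)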